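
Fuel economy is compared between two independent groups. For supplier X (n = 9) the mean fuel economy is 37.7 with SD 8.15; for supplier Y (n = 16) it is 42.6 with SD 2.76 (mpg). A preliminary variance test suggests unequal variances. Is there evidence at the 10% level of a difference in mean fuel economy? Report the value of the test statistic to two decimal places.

Let group 1 = supplier X, group 2 = supplier Y. H0: μ_1 = μ_2; H1: μ_1 ≠ μ_2 (Welch's two-sample t-test, two-sided).
t = (x̄_1 − x̄_2)/√(s_1²/n_1 + s_2²/n_2) = (37.7 − 42.6)/√(8.15²/9 + 2.76²/16) = -1.75
Welch–Satterthwaite df ≈ 9.05
Two-sided p-value ≈ 0.114
Since p ≈ 0.114 > α = 0.1, fail to reject H0; the evidence is not statistically significant.

-1.75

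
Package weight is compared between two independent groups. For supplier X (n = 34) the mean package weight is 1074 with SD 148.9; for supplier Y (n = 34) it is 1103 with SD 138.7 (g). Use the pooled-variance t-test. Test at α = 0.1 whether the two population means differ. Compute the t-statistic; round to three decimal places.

Let group 1 = supplier X, group 2 = supplier Y. H0: μ_1 = μ_2; H1: μ_1 ≠ μ_2 (two-sample pooled-variance t-test, two-sided).
s_p² = [(34−1)·148.9² + (34−1)·138.7²]/(34+34−2) = 20704.4
t = (1074 − 1103)/√[20704.4·(1/34 + 1/34)] = -0.831
df = n₁ + n₂ − 2 = 66
Two-sided p-value ≈ 0.4090
Since p ≈ 0.4090 > α = 0.1, fail to reject H0; the data do not provide sufficient evidence against H0.

-0.831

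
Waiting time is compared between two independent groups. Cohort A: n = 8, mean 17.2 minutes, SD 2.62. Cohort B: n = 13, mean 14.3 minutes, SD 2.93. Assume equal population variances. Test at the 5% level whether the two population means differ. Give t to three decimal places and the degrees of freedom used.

t = 2.289, df = 19

Let group 1 = cohort A, group 2 = cohort B. H0: μ_1 = μ_2; H1: μ_1 ≠ μ_2 (two-sample pooled-variance t-test, two-sided).
s_p² = [(8−1)·2.62² + (13−1)·2.93²]/(8+13−2) = 7.95103
t = (17.2 − 14.3)/√[7.95103·(1/8 + 1/13)] = 2.289
df = n₁ + n₂ − 2 = 19
Two-sided p-value ≈ 0.0337
Since p ≈ 0.0337 < α = 0.05, reject H0; the data support H1.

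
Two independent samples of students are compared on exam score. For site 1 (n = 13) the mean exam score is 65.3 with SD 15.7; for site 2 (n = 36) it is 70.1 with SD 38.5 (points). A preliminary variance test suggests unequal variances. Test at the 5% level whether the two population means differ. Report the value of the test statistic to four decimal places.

Let group 1 = site 1, group 2 = site 2. H0: μ_1 = μ_2; H1: μ_1 ≠ μ_2 (Welch's two-sample t-test, two-sided).
t = (x̄_1 − x̄_2)/√(s_1²/n_1 + s_2²/n_2) = (65.3 − 70.1)/√(15.7²/13 + 38.5²/36) = -0.6190
Welch–Satterthwaite df ≈ 46.13
Two-sided p-value ≈ 0.5390
Since p ≈ 0.5390 > α = 0.05, fail to reject H0; the evidence is not statistically significant.

-0.6190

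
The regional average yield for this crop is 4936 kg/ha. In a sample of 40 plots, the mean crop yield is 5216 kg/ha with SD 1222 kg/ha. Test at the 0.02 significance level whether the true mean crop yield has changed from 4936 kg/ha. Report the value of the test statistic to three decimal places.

H0: μ = 4936; H1: μ ≠ 4936 (one-sample t-test, two-sided).
t = (x̄ − μ₀)/(s/√n) = (5216 − 4936)/(1222/√40) = 1.449
df = n − 1 = 39
Two-sided p-value ≈ 0.1553
Since p ≈ 0.1553 > α = 0.02, fail to reject H0; the evidence is not statistically significant.

1.449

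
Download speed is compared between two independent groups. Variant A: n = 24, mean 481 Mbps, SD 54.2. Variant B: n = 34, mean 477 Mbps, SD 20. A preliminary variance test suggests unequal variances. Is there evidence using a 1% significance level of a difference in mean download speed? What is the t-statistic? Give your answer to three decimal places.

Let group 1 = variant A, group 2 = variant B. H0: μ_1 = μ_2; H1: μ_1 ≠ μ_2 (Welch's two-sample t-test, two-sided).
t = (x̄_1 − x̄_2)/√(s_1²/n_1 + s_2²/n_2) = (481 − 477)/√(54.2²/24 + 20²/34) = 0.345
Welch–Satterthwaite df ≈ 27.46
Two-sided p-value ≈ 0.7325
Since p ≈ 0.7325 > α = 0.01, fail to reject H0; the evidence is not statistically significant.

0.345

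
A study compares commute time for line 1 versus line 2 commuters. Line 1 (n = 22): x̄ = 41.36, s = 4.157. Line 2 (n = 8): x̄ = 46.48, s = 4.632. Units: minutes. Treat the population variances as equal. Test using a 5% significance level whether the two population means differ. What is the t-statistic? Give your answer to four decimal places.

-2.8970

Let group 1 = line 1, group 2 = line 2. H0: μ_1 = μ_2; H1: μ_1 ≠ μ_2 (two-sample pooled-variance t-test, two-sided).
s_p² = [(22−1)·4.157² + (8−1)·4.632²]/(22+8−2) = 18.3243
t = (41.36 − 46.48)/√[18.3243·(1/22 + 1/8)] = -2.8970
df = n₁ + n₂ − 2 = 28
Two-sided p-value ≈ 0.0072
Since p ≈ 0.0072 < α = 0.05, reject H0; the data support H1.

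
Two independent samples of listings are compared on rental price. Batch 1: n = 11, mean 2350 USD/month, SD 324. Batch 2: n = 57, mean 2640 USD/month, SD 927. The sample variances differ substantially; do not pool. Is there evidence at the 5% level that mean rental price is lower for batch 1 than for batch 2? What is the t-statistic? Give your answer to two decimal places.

Let group 1 = batch 1, group 2 = batch 2. H0: μ_1 = μ_2; H1: μ_1 < μ_2 (Welch's two-sample t-test, left-tailed).
t = (x̄_1 − x̄_2)/√(s_1²/n_1 + s_2²/n_2) = (2350 − 2640)/√(324²/11 + 927²/57) = -1.85
Welch–Satterthwaite df ≈ 46.04
p-value = P(T ≤ -1.85) ≈ 0.0355
Since p ≈ 0.0355 < α = 0.05, reject H0; the evidence is statistically significant.

-1.85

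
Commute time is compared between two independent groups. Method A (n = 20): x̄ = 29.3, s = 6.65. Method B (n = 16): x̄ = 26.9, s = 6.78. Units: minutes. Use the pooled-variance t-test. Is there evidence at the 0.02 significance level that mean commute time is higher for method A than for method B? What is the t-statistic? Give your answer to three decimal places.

1.067

Let group 1 = method A, group 2 = method B. H0: μ_1 = μ_2; H1: μ_1 > μ_2 (two-sample pooled-variance t-test, right-tailed).
s_p² = [(20−1)·6.65² + (16−1)·6.78²]/(20+16−2) = 44.9928
t = (29.3 − 26.9)/√[44.9928·(1/20 + 1/16)] = 1.067
df = n₁ + n₂ − 2 = 34
p-value = P(T ≥ 1.067) ≈ 0.147
Since p ≈ 0.147 > α = 0.02, fail to reject H0; the evidence is not statistically significant.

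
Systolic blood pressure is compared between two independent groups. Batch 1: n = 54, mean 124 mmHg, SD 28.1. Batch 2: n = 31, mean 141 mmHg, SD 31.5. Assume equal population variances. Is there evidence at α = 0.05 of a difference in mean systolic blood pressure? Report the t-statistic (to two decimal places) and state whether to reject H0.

t = -2.57; reject H0

Let group 1 = batch 1, group 2 = batch 2. H0: μ_1 = μ_2; H1: μ_1 ≠ μ_2 (two-sample pooled-variance t-test, two-sided).
s_p² = [(54−1)·28.1² + (31−1)·31.5²]/(54+31−2) = 862.853
t = (124 − 141)/√[862.853·(1/54 + 1/31)] = -2.57
df = n₁ + n₂ − 2 = 83
Two-sided p-value ≈ 0.0120
Since p ≈ 0.0120 < α = 0.05, reject H0; the data support H1.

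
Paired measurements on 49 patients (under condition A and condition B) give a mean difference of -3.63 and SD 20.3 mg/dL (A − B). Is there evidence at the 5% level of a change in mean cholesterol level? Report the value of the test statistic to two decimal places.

-1.25

H0: μ_d = 0; H1: μ_d ≠ 0 (paired t-test on the differences, two-sided).
t = d̄/(s_d/√n) = -3.63/(20.3/√49) = -1.25
df = n − 1 = 48
Two-sided p-value ≈ 0.217
Since p ≈ 0.217 > α = 0.05, fail to reject H0; the data do not provide sufficient evidence against H0.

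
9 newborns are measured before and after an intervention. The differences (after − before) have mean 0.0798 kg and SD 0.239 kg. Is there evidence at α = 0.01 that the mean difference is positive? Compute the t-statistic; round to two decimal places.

1.00

H0: μ_d = 0; H1: μ_d > 0 (paired t-test on the differences, right-tailed).
t = d̄/(s_d/√n) = 0.0798/(0.239/√9) = 1.00
df = n − 1 = 8
p-value = P(T ≥ 1.00) ≈ 0.173
Since p ≈ 0.173 > α = 0.01, fail to reject H0; the evidence is not statistically significant.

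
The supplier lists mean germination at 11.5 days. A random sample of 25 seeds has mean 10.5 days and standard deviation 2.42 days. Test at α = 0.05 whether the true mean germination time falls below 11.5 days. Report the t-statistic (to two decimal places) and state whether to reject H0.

H0: μ = 11.5; H1: μ < 11.5 (one-sample t-test, left-tailed).
t = (x̄ − μ₀)/(s/√n) = (10.5 − 11.5)/(2.42/√25) = -2.07
df = n − 1 = 24
p-value = P(T ≤ -2.07) ≈ 0.0249
Since p ≈ 0.0249 < α = 0.05, reject H0; the evidence is statistically significant.

t = -2.07; reject H0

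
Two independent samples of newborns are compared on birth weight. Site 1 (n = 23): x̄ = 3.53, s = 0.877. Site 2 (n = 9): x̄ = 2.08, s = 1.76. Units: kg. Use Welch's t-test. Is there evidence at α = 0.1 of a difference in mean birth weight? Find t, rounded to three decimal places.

2.360

Let group 1 = site 1, group 2 = site 2. H0: μ_1 = μ_2; H1: μ_1 ≠ μ_2 (Welch's two-sample t-test, two-sided).
t = (x̄_1 − x̄_2)/√(s_1²/n_1 + s_2²/n_2) = (3.53 − 2.08)/√(0.877²/23 + 1.76²/9) = 2.360
Welch–Satterthwaite df ≈ 9.60
Two-sided p-value ≈ 0.0410
Since p ≈ 0.0410 < α = 0.1, reject H0; the evidence is statistically significant.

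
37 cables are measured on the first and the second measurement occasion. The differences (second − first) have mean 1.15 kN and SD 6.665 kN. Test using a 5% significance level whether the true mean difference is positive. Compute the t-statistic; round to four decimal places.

H0: μ_d = 0; H1: μ_d > 0 (paired t-test on the differences, right-tailed).
t = d̄/(s_d/√n) = 1.15/(6.665/√37) = 1.0495
df = n − 1 = 36
p-value = P(T ≥ 1.0495) ≈ 0.1505
Since p ≈ 0.1505 > α = 0.05, fail to reject H0; the data do not provide sufficient evidence against H0.

1.0495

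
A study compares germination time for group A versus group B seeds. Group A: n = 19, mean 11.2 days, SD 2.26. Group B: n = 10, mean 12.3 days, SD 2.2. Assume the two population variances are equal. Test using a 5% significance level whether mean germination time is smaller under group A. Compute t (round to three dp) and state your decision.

t = -1.257; fail to reject H0

Let group 1 = group A, group 2 = group B. H0: μ_1 = μ_2; H1: μ_1 < μ_2 (two-sample pooled-variance t-test, left-tailed).
s_p² = [(19−1)·2.26² + (10−1)·2.2²]/(19+10−2) = 5.0184
t = (11.2 − 12.3)/√[5.0184·(1/19 + 1/10)] = -1.257
df = n₁ + n₂ − 2 = 27
p-value = P(T ≤ -1.257) ≈ 0.110
Since p ≈ 0.110 > α = 0.05, fail to reject H0; the evidence is not statistically significant.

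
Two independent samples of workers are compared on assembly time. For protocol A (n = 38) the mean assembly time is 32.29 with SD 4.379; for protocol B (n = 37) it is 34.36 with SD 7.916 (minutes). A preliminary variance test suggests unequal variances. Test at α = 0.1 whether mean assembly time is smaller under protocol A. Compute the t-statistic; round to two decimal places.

Let group 1 = protocol A, group 2 = protocol B. H0: μ_1 = μ_2; H1: μ_1 < μ_2 (Welch's two-sample t-test, left-tailed).
t = (x̄_1 − x̄_2)/√(s_1²/n_1 + s_2²/n_2) = (32.29 − 34.36)/√(4.379²/38 + 7.916²/37) = -1.40
Welch–Satterthwaite df ≈ 55.83
p-value = P(T ≤ -1.40) ≈ 0.084
Since p ≈ 0.084 < α = 0.1, reject H0; the evidence is statistically significant.

-1.40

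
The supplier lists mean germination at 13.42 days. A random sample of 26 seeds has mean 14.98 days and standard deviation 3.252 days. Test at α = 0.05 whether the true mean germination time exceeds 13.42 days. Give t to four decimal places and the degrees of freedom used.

t = 2.4460, df = 25

H0: μ = 13.42; H1: μ > 13.42 (one-sample t-test, right-tailed).
t = (x̄ − μ₀)/(s/√n) = (14.98 − 13.42)/(3.252/√26) = 2.4460
df = n − 1 = 25
p-value = P(T ≥ 2.4460) ≈ 0.0109
Since p ≈ 0.0109 < α = 0.05, reject H0; the data support H1.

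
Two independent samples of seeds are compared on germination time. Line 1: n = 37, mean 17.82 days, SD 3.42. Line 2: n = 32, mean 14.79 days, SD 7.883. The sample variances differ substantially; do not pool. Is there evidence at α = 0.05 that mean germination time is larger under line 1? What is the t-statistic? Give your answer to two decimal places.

2.02

Let group 1 = line 1, group 2 = line 2. H0: μ_1 = μ_2; H1: μ_1 > μ_2 (Welch's two-sample t-test, right-tailed).
t = (x̄_1 − x̄_2)/√(s_1²/n_1 + s_2²/n_2) = (17.82 − 14.79)/√(3.42²/37 + 7.883²/32) = 2.02
Welch–Satterthwaite df ≈ 40.98
p-value = P(T ≥ 2.02) ≈ 0.025
Since p ≈ 0.025 < α = 0.05, reject H0; the data support H1.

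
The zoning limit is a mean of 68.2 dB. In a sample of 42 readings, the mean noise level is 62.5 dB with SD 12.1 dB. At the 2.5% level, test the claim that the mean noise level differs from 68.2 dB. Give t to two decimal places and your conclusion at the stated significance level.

H0: μ = 68.2; H1: μ ≠ 68.2 (one-sample t-test, two-sided).
t = (x̄ − μ₀)/(s/√n) = (62.5 − 68.2)/(12.1/√42) = -3.05
df = n − 1 = 41
Two-sided p-value ≈ 0.004
Since p ≈ 0.004 < α = 0.025, reject H0; the data support H1.

t = -3.05; reject H0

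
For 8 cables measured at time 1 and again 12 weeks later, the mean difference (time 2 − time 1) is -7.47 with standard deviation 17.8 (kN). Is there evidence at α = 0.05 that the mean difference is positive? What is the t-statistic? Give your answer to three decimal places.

H0: μ_d = 0; H1: μ_d > 0 (paired t-test on the differences, right-tailed).
t = d̄/(s_d/√n) = -7.47/(17.8/√8) = -1.187
df = n − 1 = 7
p-value = P(T ≥ -1.187) ≈ 0.863
Since p ≈ 0.863 > α = 0.05, fail to reject H0; the data do not provide sufficient evidence against H0.

-1.187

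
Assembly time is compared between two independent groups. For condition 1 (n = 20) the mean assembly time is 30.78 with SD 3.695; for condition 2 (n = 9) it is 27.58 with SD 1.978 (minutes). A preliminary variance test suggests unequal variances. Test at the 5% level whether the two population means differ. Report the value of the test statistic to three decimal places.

Let group 1 = condition 1, group 2 = condition 2. H0: μ_1 = μ_2; H1: μ_1 ≠ μ_2 (Welch's two-sample t-test, two-sided).
t = (x̄_1 − x̄_2)/√(s_1²/n_1 + s_2²/n_2) = (30.78 − 27.58)/√(3.695²/20 + 1.978²/9) = 3.027
Welch–Satterthwaite df ≈ 25.93
Two-sided p-value ≈ 0.006
Since p ≈ 0.006 < α = 0.05, reject H0; the evidence is statistically significant.

3.027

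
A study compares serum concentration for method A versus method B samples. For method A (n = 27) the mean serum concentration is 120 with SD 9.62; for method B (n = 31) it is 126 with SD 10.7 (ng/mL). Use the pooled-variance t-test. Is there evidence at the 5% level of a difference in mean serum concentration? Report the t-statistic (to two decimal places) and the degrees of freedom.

t = -2.23, df = 56

Let group 1 = method A, group 2 = method B. H0: μ_1 = μ_2; H1: μ_1 ≠ μ_2 (two-sample pooled-variance t-test, two-sided).
s_p² = [(27−1)·9.62² + (31−1)·10.7²]/(27+31−2) = 104.301
t = (120 − 126)/√[104.301·(1/27 + 1/31)] = -2.23
df = n₁ + n₂ − 2 = 56
Two-sided p-value ≈ 0.0296
Since p ≈ 0.0296 < α = 0.05, reject H0; the data support H1.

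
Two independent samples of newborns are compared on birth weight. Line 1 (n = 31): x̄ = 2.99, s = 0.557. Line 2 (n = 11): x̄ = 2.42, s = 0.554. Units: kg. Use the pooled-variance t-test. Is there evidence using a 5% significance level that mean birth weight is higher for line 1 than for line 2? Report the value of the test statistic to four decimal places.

2.9198

Let group 1 = line 1, group 2 = line 2. H0: μ_1 = μ_2; H1: μ_1 > μ_2 (two-sample pooled-variance t-test, right-tailed).
s_p² = [(31−1)·0.557² + (11−1)·0.554²]/(31+11−2) = 0.309416
t = (2.99 − 2.42)/√[0.309416·(1/31 + 1/11)] = 2.9198
df = n₁ + n₂ − 2 = 40
p-value = P(T ≥ 2.9198) ≈ 0.003
Since p ≈ 0.003 < α = 0.05, reject H0; the data support H1.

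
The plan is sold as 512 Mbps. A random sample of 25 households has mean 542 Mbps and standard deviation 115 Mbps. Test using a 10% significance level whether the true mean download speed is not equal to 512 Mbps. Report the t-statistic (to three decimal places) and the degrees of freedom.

t = 1.304, df = 24

H0: μ = 512; H1: μ ≠ 512 (one-sample t-test, two-sided).
t = (x̄ − μ₀)/(s/√n) = (542 − 512)/(115/√25) = 1.304
df = n − 1 = 24
Two-sided p-value ≈ 0.2045
Since p ≈ 0.2045 > α = 0.1, fail to reject H0; the data do not provide sufficient evidence against H0.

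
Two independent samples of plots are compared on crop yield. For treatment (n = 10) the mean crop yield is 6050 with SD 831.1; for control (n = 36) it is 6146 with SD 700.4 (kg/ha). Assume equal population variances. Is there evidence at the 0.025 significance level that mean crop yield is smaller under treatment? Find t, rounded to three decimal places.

-0.368

Let group 1 = treatment, group 2 = control. H0: μ_1 = μ_2; H1: μ_1 < μ_2 (two-sample pooled-variance t-test, left-tailed).
s_p² = [(10−1)·831.1² + (36−1)·700.4²]/(10+36−2) = 531503
t = (6050 − 6146)/√[531503·(1/10 + 1/36)] = -0.368
df = n₁ + n₂ − 2 = 44
p-value = P(T ≤ -0.368) ≈ 0.3572
Since p ≈ 0.3572 > α = 0.025, fail to reject H0; the evidence is not statistically significant.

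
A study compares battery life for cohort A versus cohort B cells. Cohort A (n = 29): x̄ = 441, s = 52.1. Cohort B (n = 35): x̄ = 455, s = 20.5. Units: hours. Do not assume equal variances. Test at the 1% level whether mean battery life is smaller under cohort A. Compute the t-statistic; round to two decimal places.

Let group 1 = cohort A, group 2 = cohort B. H0: μ_1 = μ_2; H1: μ_1 < μ_2 (Welch's two-sample t-test, left-tailed).
t = (x̄_1 − x̄_2)/√(s_1²/n_1 + s_2²/n_2) = (441 − 455)/√(52.1²/29 + 20.5²/35) = -1.36
Welch–Satterthwaite df ≈ 35.17
p-value = P(T ≤ -1.36) ≈ 0.091
Since p ≈ 0.091 > α = 0.01, fail to reject H0; the data do not provide sufficient evidence against H0.

-1.36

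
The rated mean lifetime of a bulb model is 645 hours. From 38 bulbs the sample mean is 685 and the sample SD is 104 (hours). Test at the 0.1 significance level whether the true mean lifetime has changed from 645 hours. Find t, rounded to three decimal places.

2.371

H0: μ = 645; H1: μ ≠ 645 (one-sample t-test, two-sided).
t = (x̄ − μ₀)/(s/√n) = (685 − 645)/(104/√38) = 2.371
df = n − 1 = 37
Two-sided p-value ≈ 0.023
Since p ≈ 0.023 < α = 0.1, reject H0; the evidence is statistically significant.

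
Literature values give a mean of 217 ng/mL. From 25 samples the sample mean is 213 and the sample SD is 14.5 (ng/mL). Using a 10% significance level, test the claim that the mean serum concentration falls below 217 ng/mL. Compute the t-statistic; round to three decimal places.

-1.379

H0: μ = 217; H1: μ < 217 (one-sample t-test, left-tailed).
t = (x̄ − μ₀)/(s/√n) = (213 − 217)/(14.5/√25) = -1.379
df = n − 1 = 24
p-value = P(T ≤ -1.379) ≈ 0.090
Since p ≈ 0.090 < α = 0.1, reject H0; the evidence is statistically significant.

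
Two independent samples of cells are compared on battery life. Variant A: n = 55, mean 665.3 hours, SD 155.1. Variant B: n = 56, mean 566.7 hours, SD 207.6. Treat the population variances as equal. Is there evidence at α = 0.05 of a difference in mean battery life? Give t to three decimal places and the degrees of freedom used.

t = 2.831, df = 109

Let group 1 = variant A, group 2 = variant B. H0: μ_1 = μ_2; H1: μ_1 ≠ μ_2 (two-sample pooled-variance t-test, two-sided).
s_p² = [(55−1)·155.1² + (56−1)·207.6²]/(55+56−2) = 33664.2
t = (665.3 − 566.7)/√[33664.2·(1/55 + 1/56)] = 2.831
df = n₁ + n₂ − 2 = 109
Two-sided p-value ≈ 0.006
Since p ≈ 0.006 < α = 0.05, reject H0; the data support H1.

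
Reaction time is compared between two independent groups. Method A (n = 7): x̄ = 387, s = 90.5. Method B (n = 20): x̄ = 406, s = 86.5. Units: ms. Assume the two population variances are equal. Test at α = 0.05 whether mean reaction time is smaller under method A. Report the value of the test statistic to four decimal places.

Let group 1 = method A, group 2 = method B. H0: μ_1 = μ_2; H1: μ_1 < μ_2 (two-sample pooled-variance t-test, left-tailed).
s_p² = [(7−1)·90.5² + (20−1)·86.5²]/(7+20−2) = 7652.17
t = (387 − 406)/√[7652.17·(1/7 + 1/20)] = -0.4946
df = n₁ + n₂ − 2 = 25
p-value = P(T ≤ -0.4946) ≈ 0.3126
Since p ≈ 0.3126 > α = 0.05, fail to reject H0; the data do not provide sufficient evidence against H0.

-0.4946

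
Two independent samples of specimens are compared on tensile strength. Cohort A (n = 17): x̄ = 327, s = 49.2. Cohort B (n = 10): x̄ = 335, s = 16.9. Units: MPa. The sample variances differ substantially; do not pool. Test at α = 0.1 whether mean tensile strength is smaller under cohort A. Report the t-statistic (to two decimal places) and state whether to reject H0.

t = -0.61; fail to reject H0

Let group 1 = cohort A, group 2 = cohort B. H0: μ_1 = μ_2; H1: μ_1 < μ_2 (Welch's two-sample t-test, left-tailed).
t = (x̄_1 − x̄_2)/√(s_1²/n_1 + s_2²/n_2) = (327 − 335)/√(49.2²/17 + 16.9²/10) = -0.61
Welch–Satterthwaite df ≈ 21.52
p-value = P(T ≤ -0.61) ≈ 0.2735
Since p ≈ 0.2735 > α = 0.1, fail to reject H0; the evidence is not statistically significant.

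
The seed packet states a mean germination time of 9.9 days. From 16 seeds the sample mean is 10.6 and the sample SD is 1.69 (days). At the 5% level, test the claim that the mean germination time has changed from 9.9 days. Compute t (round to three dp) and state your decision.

H0: μ = 9.9; H1: μ ≠ 9.9 (one-sample t-test, two-sided).
t = (x̄ − μ₀)/(s/√n) = (10.6 − 9.9)/(1.69/√16) = 1.657
df = n − 1 = 15
Two-sided p-value ≈ 0.118
Since p ≈ 0.118 > α = 0.05, fail to reject H0; the data do not provide sufficient evidence against H0.

t = 1.657; fail to reject H0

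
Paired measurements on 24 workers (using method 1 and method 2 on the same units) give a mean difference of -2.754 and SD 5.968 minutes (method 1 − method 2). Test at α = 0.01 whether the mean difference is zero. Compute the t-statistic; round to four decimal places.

H0: μ_d = 0; H1: μ_d ≠ 0 (paired t-test on the differences, two-sided).
t = d̄/(s_d/√n) = -2.754/(5.968/√24) = -2.2607
df = n − 1 = 23
Two-sided p-value ≈ 0.034
Since p ≈ 0.034 > α = 0.01, fail to reject H0; the evidence is not statistically significant.

-2.2607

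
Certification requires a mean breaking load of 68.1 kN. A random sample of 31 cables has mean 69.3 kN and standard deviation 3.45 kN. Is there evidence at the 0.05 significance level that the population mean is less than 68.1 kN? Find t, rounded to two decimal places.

H0: μ = 68.1; H1: μ < 68.1 (one-sample t-test, left-tailed).
t = (x̄ − μ₀)/(s/√n) = (69.3 − 68.1)/(3.45/√31) = 1.94
df = n − 1 = 30
p-value = P(T ≤ 1.94) ≈ 0.9689
Since p ≈ 0.9689 > α = 0.05, fail to reject H0; the evidence is not statistically significant.

1.94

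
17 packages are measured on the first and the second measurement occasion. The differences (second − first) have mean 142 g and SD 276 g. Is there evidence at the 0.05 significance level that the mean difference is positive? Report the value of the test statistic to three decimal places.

H0: μ_d = 0; H1: μ_d > 0 (paired t-test on the differences, right-tailed).
t = d̄/(s_d/√n) = 142/(276/√17) = 2.121
df = n − 1 = 16
p-value = P(T ≥ 2.121) ≈ 0.025
Since p ≈ 0.025 < α = 0.05, reject H0; the evidence is statistically significant.

2.121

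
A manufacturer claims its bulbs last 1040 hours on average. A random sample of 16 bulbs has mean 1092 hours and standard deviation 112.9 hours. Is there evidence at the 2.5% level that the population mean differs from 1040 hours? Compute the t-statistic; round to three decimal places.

H0: μ = 1040; H1: μ ≠ 1040 (one-sample t-test, two-sided).
t = (x̄ − μ₀)/(s/√n) = (1092 − 1040)/(112.9/√16) = 1.842
df = n − 1 = 15
Two-sided p-value ≈ 0.0853
Since p ≈ 0.0853 > α = 0.025, fail to reject H0; the data do not provide sufficient evidence against H0.

1.842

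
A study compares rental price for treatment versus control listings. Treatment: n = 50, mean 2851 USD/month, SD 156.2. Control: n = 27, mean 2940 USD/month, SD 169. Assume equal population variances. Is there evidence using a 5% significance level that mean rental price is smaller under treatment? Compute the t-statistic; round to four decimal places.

Let group 1 = treatment, group 2 = control. H0: μ_1 = μ_2; H1: μ_1 < μ_2 (two-sample pooled-variance t-test, left-tailed).
s_p² = [(50−1)·156.2² + (27−1)·169²]/(50+27−2) = 25841.5
t = (2851 − 2940)/√[25841.5·(1/50 + 1/27)] = -2.3182
df = n₁ + n₂ − 2 = 75
p-value = P(T ≤ -2.3182) ≈ 0.0116
Since p ≈ 0.0116 < α = 0.05, reject H0; the evidence is statistically significant.

-2.3182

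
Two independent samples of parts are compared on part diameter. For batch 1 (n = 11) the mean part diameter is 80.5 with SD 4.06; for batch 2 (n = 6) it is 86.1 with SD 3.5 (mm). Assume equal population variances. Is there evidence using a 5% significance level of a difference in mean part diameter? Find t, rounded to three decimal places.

-2.842

Let group 1 = batch 1, group 2 = batch 2. H0: μ_1 = μ_2; H1: μ_1 ≠ μ_2 (two-sample pooled-variance t-test, two-sided).
s_p² = [(11−1)·4.06² + (6−1)·3.5²]/(11+6−2) = 15.0724
t = (80.5 − 86.1)/√[15.0724·(1/11 + 1/6)] = -2.842
df = n₁ + n₂ − 2 = 15
Two-sided p-value ≈ 0.0124
Since p ≈ 0.0124 < α = 0.05, reject H0; the data support H1.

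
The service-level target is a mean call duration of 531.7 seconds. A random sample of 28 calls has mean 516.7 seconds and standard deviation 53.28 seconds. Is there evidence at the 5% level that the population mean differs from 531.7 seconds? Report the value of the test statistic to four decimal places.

-1.4897

H0: μ = 531.7; H1: μ ≠ 531.7 (one-sample t-test, two-sided).
t = (x̄ − μ₀)/(s/√n) = (516.7 − 531.7)/(53.28/√28) = -1.4897
df = n − 1 = 27
Two-sided p-value ≈ 0.148
Since p ≈ 0.148 > α = 0.05, fail to reject H0; the evidence is not statistically significant.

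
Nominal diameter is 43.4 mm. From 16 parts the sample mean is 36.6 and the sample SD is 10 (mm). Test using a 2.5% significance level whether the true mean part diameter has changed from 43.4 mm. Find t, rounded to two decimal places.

-2.72

H0: μ = 43.4; H1: μ ≠ 43.4 (one-sample t-test, two-sided).
t = (x̄ − μ₀)/(s/√n) = (36.6 − 43.4)/(10/√16) = -2.72
df = n − 1 = 15
Two-sided p-value ≈ 0.0158
Since p ≈ 0.0158 < α = 0.025, reject H0; the evidence is statistically significant.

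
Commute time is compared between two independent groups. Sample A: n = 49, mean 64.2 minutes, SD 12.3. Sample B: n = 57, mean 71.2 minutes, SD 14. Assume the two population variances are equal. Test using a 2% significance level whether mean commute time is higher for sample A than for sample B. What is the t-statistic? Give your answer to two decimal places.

Let group 1 = sample A, group 2 = sample B. H0: μ_1 = μ_2; H1: μ_1 > μ_2 (two-sample pooled-variance t-test, right-tailed).
s_p² = [(49−1)·12.3² + (57−1)·14²]/(49+57−2) = 175.365
t = (64.2 − 71.2)/√[175.365·(1/49 + 1/57)] = -2.71
df = n₁ + n₂ − 2 = 104
p-value = P(T ≥ -2.71) ≈ 0.9961
Since p ≈ 0.9961 > α = 0.02, fail to reject H0; the evidence is not statistically significant.

-2.71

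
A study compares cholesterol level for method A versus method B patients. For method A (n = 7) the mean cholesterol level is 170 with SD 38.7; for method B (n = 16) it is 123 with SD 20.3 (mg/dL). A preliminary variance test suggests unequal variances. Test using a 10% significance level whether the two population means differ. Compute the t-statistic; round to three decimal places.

3.036

Let group 1 = method A, group 2 = method B. H0: μ_1 = μ_2; H1: μ_1 ≠ μ_2 (Welch's two-sample t-test, two-sided).
t = (x̄_1 − x̄_2)/√(s_1²/n_1 + s_2²/n_2) = (170 − 123)/√(38.7²/7 + 20.3²/16) = 3.036
Welch–Satterthwaite df ≈ 7.49
Two-sided p-value ≈ 0.0175
Since p ≈ 0.0175 < α = 0.1, reject H0; the data support H1.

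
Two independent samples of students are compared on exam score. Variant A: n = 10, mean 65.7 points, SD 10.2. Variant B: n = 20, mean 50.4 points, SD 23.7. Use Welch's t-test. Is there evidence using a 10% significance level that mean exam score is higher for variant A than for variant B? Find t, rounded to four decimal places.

Let group 1 = variant A, group 2 = variant B. H0: μ_1 = μ_2; H1: μ_1 > μ_2 (Welch's two-sample t-test, right-tailed).
t = (x̄_1 − x̄_2)/√(s_1²/n_1 + s_2²/n_2) = (65.7 − 50.4)/√(10.2²/10 + 23.7²/20) = 2.4662
Welch–Satterthwaite df ≈ 27.67
p-value = P(T ≥ 2.4662) ≈ 0.010
Since p ≈ 0.010 < α = 0.1, reject H0; the evidence is statistically significant.

2.4662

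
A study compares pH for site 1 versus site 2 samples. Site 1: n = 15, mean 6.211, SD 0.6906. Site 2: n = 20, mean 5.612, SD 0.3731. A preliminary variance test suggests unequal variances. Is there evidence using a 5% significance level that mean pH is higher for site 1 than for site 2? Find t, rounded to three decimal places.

3.043

Let group 1 = site 1, group 2 = site 2. H0: μ_1 = μ_2; H1: μ_1 > μ_2 (Welch's two-sample t-test, right-tailed).
t = (x̄_1 − x̄_2)/√(s_1²/n_1 + s_2²/n_2) = (6.211 − 5.612)/√(0.6906²/15 + 0.3731²/20) = 3.043
Welch–Satterthwaite df ≈ 20.09
p-value = P(T ≥ 3.043) ≈ 0.003
Since p ≈ 0.003 < α = 0.05, reject H0; the evidence is statistically significant.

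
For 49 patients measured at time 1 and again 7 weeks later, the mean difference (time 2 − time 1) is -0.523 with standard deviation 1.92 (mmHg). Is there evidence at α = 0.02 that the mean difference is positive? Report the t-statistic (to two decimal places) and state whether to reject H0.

H0: μ_d = 0; H1: μ_d > 0 (paired t-test on the differences, right-tailed).
t = d̄/(s_d/√n) = -0.523/(1.92/√49) = -1.91
df = n − 1 = 48
p-value = P(T ≥ -1.91) ≈ 0.969
Since p ≈ 0.969 > α = 0.02, fail to reject H0; the evidence is not statistically significant.

t = -1.91; fail to reject H0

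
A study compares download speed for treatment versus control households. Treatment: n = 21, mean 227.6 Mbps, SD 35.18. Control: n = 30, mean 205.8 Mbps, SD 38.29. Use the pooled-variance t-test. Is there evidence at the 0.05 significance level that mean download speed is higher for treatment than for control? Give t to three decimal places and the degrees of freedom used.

Let group 1 = treatment, group 2 = control. H0: μ_1 = μ_2; H1: μ_1 > μ_2 (two-sample pooled-variance t-test, right-tailed).
s_p² = [(21−1)·35.18² + (30−1)·38.29²]/(21+30−2) = 1372.86
t = (227.6 − 205.8)/√[1372.86·(1/21 + 1/30)] = 2.068
df = n₁ + n₂ − 2 = 49
p-value = P(T ≥ 2.068) ≈ 0.0220
Since p ≈ 0.0220 < α = 0.05, reject H0; the evidence is statistically significant.

t = 2.068, df = 49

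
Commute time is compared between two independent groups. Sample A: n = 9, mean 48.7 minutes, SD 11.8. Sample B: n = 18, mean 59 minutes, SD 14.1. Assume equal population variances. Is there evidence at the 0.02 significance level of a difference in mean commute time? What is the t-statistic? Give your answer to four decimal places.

-1.8818

Let group 1 = sample A, group 2 = sample B. H0: μ_1 = μ_2; H1: μ_1 ≠ μ_2 (two-sample pooled-variance t-test, two-sided).
s_p² = [(9−1)·11.8² + (18−1)·14.1²]/(9+18−2) = 179.748
t = (48.7 − 59)/√[179.748·(1/9 + 1/18)] = -1.8818
df = n₁ + n₂ − 2 = 25
Two-sided p-value ≈ 0.0716
Since p ≈ 0.0716 > α = 0.02, fail to reject H0; the data do not provide sufficient evidence against H0.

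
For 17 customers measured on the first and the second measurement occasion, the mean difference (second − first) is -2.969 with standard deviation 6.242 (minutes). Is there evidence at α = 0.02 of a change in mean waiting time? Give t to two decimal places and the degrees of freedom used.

t = -1.96, df = 16

H0: μ_d = 0; H1: μ_d ≠ 0 (paired t-test on the differences, two-sided).
t = d̄/(s_d/√n) = -2.969/(6.242/√17) = -1.96
df = n − 1 = 16
Two-sided p-value ≈ 0.0675
Since p ≈ 0.0675 > α = 0.02, fail to reject H0; the evidence is not statistically significant.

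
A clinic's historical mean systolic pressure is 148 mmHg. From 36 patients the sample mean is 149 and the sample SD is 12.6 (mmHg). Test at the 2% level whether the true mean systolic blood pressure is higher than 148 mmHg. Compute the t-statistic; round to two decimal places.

H0: μ = 148; H1: μ > 148 (one-sample t-test, right-tailed).
t = (x̄ − μ₀)/(s/√n) = (149 − 148)/(12.6/√36) = 0.48
df = n − 1 = 35
p-value = P(T ≥ 0.48) ≈ 0.318
Since p ≈ 0.318 > α = 0.02, fail to reject H0; the evidence is not statistically significant.

0.48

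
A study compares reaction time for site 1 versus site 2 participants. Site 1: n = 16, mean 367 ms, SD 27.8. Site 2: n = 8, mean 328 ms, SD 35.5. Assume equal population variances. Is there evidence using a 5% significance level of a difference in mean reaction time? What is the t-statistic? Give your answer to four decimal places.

Let group 1 = site 1, group 2 = site 2. H0: μ_1 = μ_2; H1: μ_1 ≠ μ_2 (two-sample pooled-variance t-test, two-sided).
s_p² = [(16−1)·27.8² + (8−1)·35.5²]/(16+8−2) = 927.925
t = (367 − 328)/√[927.925·(1/16 + 1/8)] = 2.9567
df = n₁ + n₂ − 2 = 22
Two-sided p-value ≈ 0.007
Since p ≈ 0.007 < α = 0.05, reject H0; the data support H1.

2.9567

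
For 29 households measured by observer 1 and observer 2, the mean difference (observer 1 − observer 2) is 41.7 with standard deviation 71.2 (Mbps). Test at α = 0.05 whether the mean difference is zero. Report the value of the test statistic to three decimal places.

3.154

H0: μ_d = 0; H1: μ_d ≠ 0 (paired t-test on the differences, two-sided).
t = d̄/(s_d/√n) = 41.7/(71.2/√29) = 3.154
df = n − 1 = 28
Two-sided p-value ≈ 0.0038
Since p ≈ 0.0038 < α = 0.05, reject H0; the data support H1.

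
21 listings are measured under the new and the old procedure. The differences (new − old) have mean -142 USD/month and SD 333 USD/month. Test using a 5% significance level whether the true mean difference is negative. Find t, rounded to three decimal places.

-1.954

H0: μ_d = 0; H1: μ_d < 0 (paired t-test on the differences, left-tailed).
t = d̄/(s_d/√n) = -142/(333/√21) = -1.954
df = n − 1 = 20
p-value = P(T ≤ -1.954) ≈ 0.032
Since p ≈ 0.032 < α = 0.05, reject H0; the evidence is statistically significant.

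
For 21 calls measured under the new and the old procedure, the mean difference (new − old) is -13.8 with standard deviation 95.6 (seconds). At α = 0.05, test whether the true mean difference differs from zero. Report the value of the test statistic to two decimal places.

H0: μ_d = 0; H1: μ_d ≠ 0 (paired t-test on the differences, two-sided).
t = d̄/(s_d/√n) = -13.8/(95.6/√21) = -0.66
df = n − 1 = 20
Two-sided p-value ≈ 0.5158
Since p ≈ 0.5158 > α = 0.05, fail to reject H0; the data do not provide sufficient evidence against H0.

-0.66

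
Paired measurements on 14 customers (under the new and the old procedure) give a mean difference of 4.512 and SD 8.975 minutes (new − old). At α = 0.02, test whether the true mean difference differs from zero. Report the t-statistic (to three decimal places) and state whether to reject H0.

H0: μ_d = 0; H1: μ_d ≠ 0 (paired t-test on the differences, two-sided).
t = d̄/(s_d/√n) = 4.512/(8.975/√14) = 1.881
df = n − 1 = 13
Two-sided p-value ≈ 0.083
Since p ≈ 0.083 > α = 0.02, fail to reject H0; the data do not provide sufficient evidence against H0.

t = 1.881; fail to reject H0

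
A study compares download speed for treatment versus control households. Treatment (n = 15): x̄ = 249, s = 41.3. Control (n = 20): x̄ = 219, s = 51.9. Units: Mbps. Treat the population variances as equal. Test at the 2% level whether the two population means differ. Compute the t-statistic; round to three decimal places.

Let group 1 = treatment, group 2 = control. H0: μ_1 = μ_2; H1: μ_1 ≠ μ_2 (two-sample pooled-variance t-test, two-sided).
s_p² = [(15−1)·41.3² + (20−1)·51.9²]/(15+20−2) = 2274.49
t = (249 − 219)/√[2274.49·(1/15 + 1/20)] = 1.842
df = n₁ + n₂ − 2 = 33
Two-sided p-value ≈ 0.075
Since p ≈ 0.075 > α = 0.02, fail to reject H0; the data do not provide sufficient evidence against H0.

1.842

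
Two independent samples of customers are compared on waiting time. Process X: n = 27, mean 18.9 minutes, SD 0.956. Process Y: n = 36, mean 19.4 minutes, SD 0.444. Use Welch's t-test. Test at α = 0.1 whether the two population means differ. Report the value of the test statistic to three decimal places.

Let group 1 = process X, group 2 = process Y. H0: μ_1 = μ_2; H1: μ_1 ≠ μ_2 (Welch's two-sample t-test, two-sided).
t = (x̄_1 − x̄_2)/√(s_1²/n_1 + s_2²/n_2) = (18.9 − 19.4)/√(0.956²/27 + 0.444²/36) = -2.521
Welch–Satterthwaite df ≈ 34.42
Two-sided p-value ≈ 0.0165
Since p ≈ 0.0165 < α = 0.1, reject H0; the data support H1.

-2.521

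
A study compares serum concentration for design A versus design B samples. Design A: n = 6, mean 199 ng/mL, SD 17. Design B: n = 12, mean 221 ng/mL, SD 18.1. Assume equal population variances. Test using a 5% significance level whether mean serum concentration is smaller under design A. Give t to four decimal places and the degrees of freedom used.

Let group 1 = design A, group 2 = design B. H0: μ_1 = μ_2; H1: μ_1 < μ_2 (two-sample pooled-variance t-test, left-tailed).
s_p² = [(6−1)·17² + (12−1)·18.1²]/(6+12−2) = 315.544
t = (199 − 221)/√[315.544·(1/6 + 1/12)] = -2.4770
df = n₁ + n₂ − 2 = 16
p-value = P(T ≤ -2.4770) ≈ 0.0124
Since p ≈ 0.0124 < α = 0.05, reject H0; the data support H1.

t = -2.4770, df = 16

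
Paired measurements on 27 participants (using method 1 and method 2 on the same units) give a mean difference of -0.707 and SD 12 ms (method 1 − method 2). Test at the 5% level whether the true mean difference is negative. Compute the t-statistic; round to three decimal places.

-0.306

H0: μ_d = 0; H1: μ_d < 0 (paired t-test on the differences, left-tailed).
t = d̄/(s_d/√n) = -0.707/(12/√27) = -0.306
df = n − 1 = 26
p-value = P(T ≤ -0.306) ≈ 0.381
Since p ≈ 0.381 > α = 0.05, fail to reject H0; the data do not provide sufficient evidence against H0.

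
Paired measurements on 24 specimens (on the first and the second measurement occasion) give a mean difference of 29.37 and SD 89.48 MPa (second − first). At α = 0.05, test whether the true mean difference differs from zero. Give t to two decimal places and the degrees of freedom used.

H0: μ_d = 0; H1: μ_d ≠ 0 (paired t-test on the differences, two-sided).
t = d̄/(s_d/√n) = 29.37/(89.48/√24) = 1.61
df = n − 1 = 23
Two-sided p-value ≈ 0.1215
Since p ≈ 0.1215 > α = 0.05, fail to reject H0; the data do not provide sufficient evidence against H0.

t = 1.61, df = 23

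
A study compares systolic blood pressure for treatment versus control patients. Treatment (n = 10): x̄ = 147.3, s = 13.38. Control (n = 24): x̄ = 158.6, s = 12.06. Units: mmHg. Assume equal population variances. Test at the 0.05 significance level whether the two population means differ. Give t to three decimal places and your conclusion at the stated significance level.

t = -2.412; reject H0

Let group 1 = treatment, group 2 = control. H0: μ_1 = μ_2; H1: μ_1 ≠ μ_2 (two-sample pooled-variance t-test, two-sided).
s_p² = [(10−1)·13.38² + (24−1)·12.06²]/(10+24−2) = 154.888
t = (147.3 − 158.6)/√[154.888·(1/10 + 1/24)] = -2.412
df = n₁ + n₂ − 2 = 32
Two-sided p-value ≈ 0.0218
Since p ≈ 0.0218 < α = 0.05, reject H0; the evidence is statistically significant.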